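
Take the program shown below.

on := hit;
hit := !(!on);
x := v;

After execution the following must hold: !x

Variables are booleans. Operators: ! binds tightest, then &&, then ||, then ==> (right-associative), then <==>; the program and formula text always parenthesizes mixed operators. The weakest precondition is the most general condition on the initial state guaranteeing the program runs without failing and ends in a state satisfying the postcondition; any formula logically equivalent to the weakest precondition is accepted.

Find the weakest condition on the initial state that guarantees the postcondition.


Working backward. After the program, !x must hold.
Before x := v: !v
Before hit := !(!on): !v
Before on := hit: !v
Answer: WP = !v


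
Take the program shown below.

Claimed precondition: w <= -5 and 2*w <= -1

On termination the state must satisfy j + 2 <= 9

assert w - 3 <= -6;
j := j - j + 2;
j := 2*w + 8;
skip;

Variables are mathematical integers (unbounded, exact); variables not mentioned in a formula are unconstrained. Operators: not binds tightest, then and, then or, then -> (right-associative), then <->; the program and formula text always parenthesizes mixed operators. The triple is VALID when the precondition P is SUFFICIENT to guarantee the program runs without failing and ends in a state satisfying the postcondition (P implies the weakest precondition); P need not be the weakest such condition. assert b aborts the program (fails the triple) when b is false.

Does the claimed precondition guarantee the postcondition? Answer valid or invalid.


Working backward. After the program, the postcondition j + 2 <= 9 must hold; in canonical form it is j <= 7.
Before skip: j <= 7
Before j := 2*w + 8: 2*w <= -1
Before j := j - j + 2: 2*w <= -1
Before assert w - 3 <= -6: w <= -3 and 2*w <= -1
The weakest precondition is w <= -3 and 2*w <= -1.
Check whether w <= -5 and 2*w <= -1 implies it.
Every state satisfying the precondition satisfies the weakest precondition: the implication holds.
Answer: valid


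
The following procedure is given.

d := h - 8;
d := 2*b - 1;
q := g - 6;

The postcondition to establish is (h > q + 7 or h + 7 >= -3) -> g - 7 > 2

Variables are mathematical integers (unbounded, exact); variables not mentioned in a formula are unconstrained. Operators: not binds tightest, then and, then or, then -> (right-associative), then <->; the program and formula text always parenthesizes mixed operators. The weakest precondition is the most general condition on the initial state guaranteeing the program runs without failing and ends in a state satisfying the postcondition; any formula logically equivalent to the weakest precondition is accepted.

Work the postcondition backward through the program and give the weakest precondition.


Working backward. After the program, the postcondition (h > q + 7 or h + 7 >= -3) -> g - 7 > 2 must hold; in canonical form it is (h > q + 7 or h >= -10) -> g > 9.
Before q := g - 6: (h > g + 1 or h >= -10) -> g > 9
Before d := 2*b - 1: (h > g + 1 or h >= -10) -> g > 9
Before d := h - 8: (h > g + 1 or h >= -10) -> g > 9
Answer: WP = (h > g + 1 or h >= -10) -> g > 9


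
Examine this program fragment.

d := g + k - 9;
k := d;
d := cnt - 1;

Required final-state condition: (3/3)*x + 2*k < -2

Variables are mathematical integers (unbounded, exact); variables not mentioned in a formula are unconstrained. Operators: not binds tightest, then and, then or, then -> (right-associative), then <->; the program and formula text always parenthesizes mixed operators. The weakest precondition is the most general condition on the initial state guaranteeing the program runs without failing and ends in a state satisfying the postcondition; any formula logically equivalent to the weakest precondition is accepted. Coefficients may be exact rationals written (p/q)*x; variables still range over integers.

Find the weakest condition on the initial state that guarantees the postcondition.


Working backward. After the program, the postcondition (3/3)*x + 2*k < -2 must hold; in canonical form it is 2*k + x < -2.
Before d := cnt - 1: 2*k + x < -2
Before k := d: 2*d + x < -2
Before d := g + k - 9: 2*g + 2*k + x < 16
Answer: WP = 2*g + 2*k + x < 16


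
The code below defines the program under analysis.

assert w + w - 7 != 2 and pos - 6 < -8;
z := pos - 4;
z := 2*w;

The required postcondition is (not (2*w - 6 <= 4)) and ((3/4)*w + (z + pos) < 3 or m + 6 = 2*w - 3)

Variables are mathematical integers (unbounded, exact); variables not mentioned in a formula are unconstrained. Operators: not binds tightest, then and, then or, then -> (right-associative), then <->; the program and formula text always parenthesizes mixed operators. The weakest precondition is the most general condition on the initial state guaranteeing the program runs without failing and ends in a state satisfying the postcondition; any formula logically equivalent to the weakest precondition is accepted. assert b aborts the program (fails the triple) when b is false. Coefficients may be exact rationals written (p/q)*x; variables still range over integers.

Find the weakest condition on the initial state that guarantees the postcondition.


Working backward. After the program, the postcondition (not (2*w - 6 <= 4)) and ((3/4)*w + (z + pos) < 3 or m + 6 = 2*w - 3) must hold; in canonical form it is (not (2*w <= 10)) and (pos + (3/4)*w + z < 3 or m = 2*w - 9).
Before z := 2*w: (not (2*w <= 10)) and (pos + (11/4)*w < 3 or m = 2*w - 9)
Before z := pos - 4: (not (2*w <= 10)) and (pos + (11/4)*w < 3 or m = 2*w - 9)
Before assert w + w - 7 != 2 and pos - 6 < -8: 2*w != 9 and pos < -2 and (not (2*w <= 10)) and (pos + (11/4)*w < 3 or m = 2*w - 9)
Answer: WP = 2*w != 9 and pos < -2 and (not (2*w <= 10)) and (pos + (11/4)*w < 3 or m = 2*w - 9)


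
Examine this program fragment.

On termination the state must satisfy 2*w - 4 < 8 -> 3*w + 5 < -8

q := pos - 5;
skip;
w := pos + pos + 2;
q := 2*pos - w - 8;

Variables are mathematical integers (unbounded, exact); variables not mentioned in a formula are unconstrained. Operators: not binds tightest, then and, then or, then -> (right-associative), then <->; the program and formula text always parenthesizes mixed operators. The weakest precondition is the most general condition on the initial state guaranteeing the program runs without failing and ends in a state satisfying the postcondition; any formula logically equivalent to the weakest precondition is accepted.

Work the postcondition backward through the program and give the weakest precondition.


Working backward. After the program, the postcondition 2*w - 4 < 8 -> 3*w + 5 < -8 must hold; in canonical form it is 2*w < 12 -> 3*w < -13.
Before q := 2*pos - w - 8: 2*w < 12 -> 3*w < -13
Before w := pos + pos + 2: 4*pos < 8 -> 6*pos < -19
Before skip: 4*pos < 8 -> 6*pos < -19
Before q := pos - 5: 4*pos < 8 -> 6*pos < -19
Answer: WP = 4*pos < 8 -> 6*pos < -19


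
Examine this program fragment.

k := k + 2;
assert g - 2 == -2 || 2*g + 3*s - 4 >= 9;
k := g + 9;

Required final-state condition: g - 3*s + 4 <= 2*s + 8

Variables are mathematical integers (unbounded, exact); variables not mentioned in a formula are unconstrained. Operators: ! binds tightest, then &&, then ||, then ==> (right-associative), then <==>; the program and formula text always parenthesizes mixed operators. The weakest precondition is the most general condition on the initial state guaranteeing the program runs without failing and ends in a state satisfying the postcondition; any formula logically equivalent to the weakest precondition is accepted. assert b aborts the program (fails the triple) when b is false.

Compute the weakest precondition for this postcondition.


Working backward. After the program, the postcondition g - 3*s + 4 <= 2*s + 8 must hold; in canonical form it is g <= 5*s + 4.
Before k := g + 9: g <= 5*s + 4
Before assert g - 2 == -2 || 2*g + 3*s - 4 >= 9: (g == 0 || 2*g + 3*s >= 13) && g <= 5*s + 4
Before k := k + 2: (g == 0 || 2*g + 3*s >= 13) && g <= 5*s + 4
Answer: WP = (g == 0 || 2*g + 3*s >= 13) && g <= 5*s + 4


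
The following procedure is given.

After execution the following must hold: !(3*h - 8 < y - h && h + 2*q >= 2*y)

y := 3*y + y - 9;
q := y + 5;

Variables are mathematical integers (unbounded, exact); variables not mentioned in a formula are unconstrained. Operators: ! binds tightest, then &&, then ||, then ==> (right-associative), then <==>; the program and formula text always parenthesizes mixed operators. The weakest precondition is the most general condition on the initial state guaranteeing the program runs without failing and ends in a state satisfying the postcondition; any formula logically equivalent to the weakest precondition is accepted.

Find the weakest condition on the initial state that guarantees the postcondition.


Working backward. After the program, the postcondition !(3*h - 8 < y - h && h + 2*q >= 2*y) must hold; in canonical form it is !(4*h < y + 8 && h + 2*q >= 2*y).
Before q := y + 5: !(4*h < y + 8 && h >= -10)
Before y := 3*y + y - 9: !(4*h < 4*y - 1 && h >= -10)
Answer: WP = !(4*h < 4*y - 1 && h >= -10)


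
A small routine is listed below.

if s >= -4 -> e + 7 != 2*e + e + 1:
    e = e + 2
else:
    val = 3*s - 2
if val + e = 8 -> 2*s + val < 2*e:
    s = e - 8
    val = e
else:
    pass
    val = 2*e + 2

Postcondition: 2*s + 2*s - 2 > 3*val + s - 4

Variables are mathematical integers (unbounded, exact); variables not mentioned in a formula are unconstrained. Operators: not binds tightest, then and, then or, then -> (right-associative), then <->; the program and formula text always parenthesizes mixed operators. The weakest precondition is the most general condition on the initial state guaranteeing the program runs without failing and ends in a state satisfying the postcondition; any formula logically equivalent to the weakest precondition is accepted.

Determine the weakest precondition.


Working backward. After the program, the postcondition 2*s + 2*s - 2 > 3*val + s - 4 must hold; in canonical form it is 3*s > 3*val - 2.
Then branch requires false; else branch requires 3*s > 6*e + 4.
Before the if: (not (e + val = 8 -> 2*s + val < 2*e)) and ((not (e + val = 8 -> 2*s + val < 2*e)) -> 3*s > 6*e + 4)
Then branch requires (not (e + val = 6 -> 2*s + val < 2*e + 4)) and ((not (e + val = 6 -> 2*s + val < 2*e + 4)) -> 3*s > 6*e + 16); else branch requires (not (e + 3*s = 10 -> 5*s < 2*e + 2)) and ((not (e + 3*s = 10 -> 5*s < 2*e + 2)) -> 3*s > 6*e + 4).
Before the if: ((s >= -4 -> 2*e != 6) -> ((not (e + val = 6 -> 2*s + val < 2*e + 4)) and ((not (e + val = 6 -> 2*s + val < 2*e + 4)) -> 3*s > 6*e + 16))) and ((not (s >= -4 -> 2*e != 6)) -> ((not (e + 3*s = 10 -> 5*s < 2*e + 2)) and ((not (e + 3*s = 10 -> 5*s < 2*e + 2)) -> 3*s > 6*e + 4)))
Answer: WP = ((s >= -4 -> 2*e != 6) -> ((not (e + val = 6 -> 2*s + val < 2*e + 4)) and ((not (e + val = 6 -> 2*s + val < 2*e + 4)) -> 3*s > 6*e + 16))) and ((not (s >= -4 -> 2*e != 6)) -> ((not (e + 3*s = 10 -> 5*s < 2*e + 2)) and ((not (e + 3*s = 10 -> 5*s < 2*e + 2)) -> 3*s > 6*e + 4)))


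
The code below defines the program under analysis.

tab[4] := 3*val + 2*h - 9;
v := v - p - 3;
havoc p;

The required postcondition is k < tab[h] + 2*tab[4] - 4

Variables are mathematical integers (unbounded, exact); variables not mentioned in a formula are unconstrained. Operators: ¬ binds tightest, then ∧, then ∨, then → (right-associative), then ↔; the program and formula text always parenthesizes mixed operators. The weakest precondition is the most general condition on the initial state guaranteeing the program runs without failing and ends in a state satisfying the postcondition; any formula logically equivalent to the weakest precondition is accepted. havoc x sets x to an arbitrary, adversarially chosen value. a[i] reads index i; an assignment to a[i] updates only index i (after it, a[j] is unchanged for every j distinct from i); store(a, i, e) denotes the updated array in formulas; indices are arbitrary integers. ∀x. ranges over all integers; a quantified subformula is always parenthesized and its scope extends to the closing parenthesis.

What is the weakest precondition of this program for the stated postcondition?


Working backward. After the program, the postcondition k < tab[h] + 2*tab[4] - 4 must hold; in canonical form it is k < 2*tab[4] + tab[h] - 4.
Before havoc p: k < 2*tab[4] + tab[h] - 4
Before v := v - p - 3: k < 2*tab[4] + tab[h] - 4
Before tab[4] := 3*val + 2*h - 9: k < store(tab, 4, 2*h + 3*val - 9)[h] + 4*h + 6*val - 22
Answer: WP = k < store(tab, 4, 2*h + 3*val - 9)[h] + 4*h + 6*val - 22


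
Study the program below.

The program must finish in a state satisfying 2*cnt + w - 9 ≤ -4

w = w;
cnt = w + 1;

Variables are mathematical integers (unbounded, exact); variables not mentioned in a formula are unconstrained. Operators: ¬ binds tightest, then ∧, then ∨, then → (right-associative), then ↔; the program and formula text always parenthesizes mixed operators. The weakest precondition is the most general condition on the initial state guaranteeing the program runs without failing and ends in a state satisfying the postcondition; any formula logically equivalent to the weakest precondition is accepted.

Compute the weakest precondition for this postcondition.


Working backward. After the program, the postcondition 2*cnt + w - 9 ≤ -4 must hold; in canonical form it is 2*cnt + w ≤ 5.
Before cnt := w + 1: 3*w ≤ 3
Before w := w: 3*w ≤ 3
Answer: WP = 3*w ≤ 3


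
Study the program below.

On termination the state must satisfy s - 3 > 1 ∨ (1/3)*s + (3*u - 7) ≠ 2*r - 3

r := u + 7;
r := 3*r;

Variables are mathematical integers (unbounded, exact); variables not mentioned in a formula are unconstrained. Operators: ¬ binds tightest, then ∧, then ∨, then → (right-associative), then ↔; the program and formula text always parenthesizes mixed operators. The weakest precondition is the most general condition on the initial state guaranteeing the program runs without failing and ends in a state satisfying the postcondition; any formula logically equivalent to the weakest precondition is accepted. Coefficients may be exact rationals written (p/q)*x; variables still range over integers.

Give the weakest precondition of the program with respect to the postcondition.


Working backward. After the program, the postcondition s - 3 > 1 ∨ (1/3)*s + (3*u - 7) ≠ 2*r - 3 must hold; in canonical form it is s > 4 ∨ (1/3)*s + 3*u ≠ 2*r + 4.
Before r := 3*r: s > 4 ∨ (1/3)*s + 3*u ≠ 6*r + 4
Before r := u + 7: s > 4 ∨ (1/3)*s ≠ 3*u + 46
Answer: WP = s > 4 ∨ (1/3)*s ≠ 3*u + 46


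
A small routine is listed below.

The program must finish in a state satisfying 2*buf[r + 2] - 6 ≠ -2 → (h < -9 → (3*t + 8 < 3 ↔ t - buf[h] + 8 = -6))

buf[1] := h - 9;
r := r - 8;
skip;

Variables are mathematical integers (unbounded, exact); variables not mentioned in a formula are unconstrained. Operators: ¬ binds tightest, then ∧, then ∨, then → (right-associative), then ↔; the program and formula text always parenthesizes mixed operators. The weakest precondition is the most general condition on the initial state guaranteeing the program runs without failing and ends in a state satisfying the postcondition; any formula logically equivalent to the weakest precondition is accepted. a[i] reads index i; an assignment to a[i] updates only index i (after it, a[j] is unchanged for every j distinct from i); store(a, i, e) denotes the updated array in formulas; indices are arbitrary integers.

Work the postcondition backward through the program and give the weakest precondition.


Working backward. After the program, the postcondition 2*buf[r + 2] - 6 ≠ -2 → (h < -9 → (3*t + 8 < 3 ↔ t - buf[h] + 8 = -6)) must hold; in canonical form it is 2*buf[r + 2] ≠ 4 → (h < -9 → (3*t < -5 ↔ t = buf[h] - 14)).
Before skip: 2*buf[r + 2] ≠ 4 → (h < -9 → (3*t < -5 ↔ t = buf[h] - 14))
Before r := r - 8: 2*buf[r - 6] ≠ 4 → (h < -9 → (3*t < -5 ↔ t = buf[h] - 14))
Before buf[1] := h - 9: 2*store(buf, 1, h - 9)[r - 6] ≠ 4 → (h < -9 → (3*t < -5 ↔ t = store(buf, 1, h - 9)[h] - 14))
Answer: WP = 2*store(buf, 1, h - 9)[r - 6] ≠ 4 → (h < -9 → (3*t < -5 ↔ t = store(buf, 1, h - 9)[h] - 14))


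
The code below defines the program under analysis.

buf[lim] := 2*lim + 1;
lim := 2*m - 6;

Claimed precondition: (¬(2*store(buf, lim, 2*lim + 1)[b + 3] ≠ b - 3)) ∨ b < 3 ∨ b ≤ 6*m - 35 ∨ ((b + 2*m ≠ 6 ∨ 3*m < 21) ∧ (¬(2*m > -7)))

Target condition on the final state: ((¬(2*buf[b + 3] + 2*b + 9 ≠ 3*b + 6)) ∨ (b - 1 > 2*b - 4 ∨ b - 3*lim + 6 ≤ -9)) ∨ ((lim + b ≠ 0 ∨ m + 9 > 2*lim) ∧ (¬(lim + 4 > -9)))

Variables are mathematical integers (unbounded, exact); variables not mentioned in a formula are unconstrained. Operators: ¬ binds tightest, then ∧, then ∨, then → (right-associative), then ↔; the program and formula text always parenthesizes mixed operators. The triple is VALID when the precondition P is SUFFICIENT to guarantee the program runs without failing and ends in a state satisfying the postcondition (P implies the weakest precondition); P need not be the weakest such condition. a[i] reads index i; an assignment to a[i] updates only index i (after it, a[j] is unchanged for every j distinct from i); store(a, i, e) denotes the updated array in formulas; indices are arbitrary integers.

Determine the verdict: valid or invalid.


Working backward. After the program, the postcondition ((¬(2*buf[b + 3] + 2*b + 9 ≠ 3*b + 6)) ∨ (b - 1 > 2*b - 4 ∨ b - 3*lim + 6 ≤ -9)) ∨ ((lim + b ≠ 0 ∨ m + 9 > 2*lim) ∧ (¬(lim + 4 > -9))) must hold; in canonical form it is (¬(2*buf[b + 3] ≠ b - 3)) ∨ b < 3 ∨ b ≤ 3*lim - 15 ∨ ((b + lim ≠ 0 ∨ m > 2*lim - 9) ∧ (¬(lim > -13))).
Before lim := 2*m - 6: (¬(2*buf[b + 3] ≠ b - 3)) ∨ b < 3 ∨ b ≤ 6*m - 33 ∨ ((b + 2*m ≠ 6 ∨ 3*m < 21) ∧ (¬(2*m > -7)))
Before buf[lim] := 2*lim + 1: (¬(2*store(buf, lim, 2*lim + 1)[b + 3] ≠ b - 3)) ∨ b < 3 ∨ b ≤ 6*m - 33 ∨ ((b + 2*m ≠ 6 ∨ 3*m < 21) ∧ (¬(2*m > -7)))
The weakest precondition is (¬(2*store(buf, lim, 2*lim + 1)[b + 3] ≠ b - 3)) ∨ b < 3 ∨ b ≤ 6*m - 33 ∨ ((b + 2*m ≠ 6 ∨ 3*m < 21) ∧ (¬(2*m > -7))).
Check whether (¬(2*store(buf, lim, 2*lim + 1)[b + 3] ≠ b - 3)) ∨ b < 3 ∨ b ≤ 6*m - 35 ∨ ((b + 2*m ≠ 6 ∨ 3*m < 21) ∧ (¬(2*m > -7))) implies it.
Every state satisfying the precondition satisfies the weakest precondition: the implication holds.
Answer: valid


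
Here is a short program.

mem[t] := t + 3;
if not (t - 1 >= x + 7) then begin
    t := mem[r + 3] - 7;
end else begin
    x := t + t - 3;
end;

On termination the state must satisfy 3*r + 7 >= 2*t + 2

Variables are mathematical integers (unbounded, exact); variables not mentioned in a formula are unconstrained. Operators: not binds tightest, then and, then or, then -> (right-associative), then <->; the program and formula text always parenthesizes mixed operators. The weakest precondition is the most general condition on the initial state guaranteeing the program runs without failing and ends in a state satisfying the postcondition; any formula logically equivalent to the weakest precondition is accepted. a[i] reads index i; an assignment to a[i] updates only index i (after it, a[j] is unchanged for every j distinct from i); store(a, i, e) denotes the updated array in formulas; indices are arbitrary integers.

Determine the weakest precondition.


Working backward. After the program, the postcondition 3*r + 7 >= 2*t + 2 must hold; in canonical form it is 3*r >= 2*t - 5.
Then branch requires 3*r >= 2*mem[r + 3] - 19; else branch requires 3*r >= 2*t - 5.
Before the if: ((not (t >= x + 8)) -> 3*r >= 2*mem[r + 3] - 19) and (t >= x + 8 -> 3*r >= 2*t - 5)
Before mem[t] := t + 3: ((not (t >= x + 8)) -> 3*r >= 2*store(mem, t, t + 3)[r + 3] - 19) and (t >= x + 8 -> 3*r >= 2*t - 5)
Answer: WP = ((not (t >= x + 8)) -> 3*r >= 2*store(mem, t, t + 3)[r + 3] - 19) and (t >= x + 8 -> 3*r >= 2*t - 5)


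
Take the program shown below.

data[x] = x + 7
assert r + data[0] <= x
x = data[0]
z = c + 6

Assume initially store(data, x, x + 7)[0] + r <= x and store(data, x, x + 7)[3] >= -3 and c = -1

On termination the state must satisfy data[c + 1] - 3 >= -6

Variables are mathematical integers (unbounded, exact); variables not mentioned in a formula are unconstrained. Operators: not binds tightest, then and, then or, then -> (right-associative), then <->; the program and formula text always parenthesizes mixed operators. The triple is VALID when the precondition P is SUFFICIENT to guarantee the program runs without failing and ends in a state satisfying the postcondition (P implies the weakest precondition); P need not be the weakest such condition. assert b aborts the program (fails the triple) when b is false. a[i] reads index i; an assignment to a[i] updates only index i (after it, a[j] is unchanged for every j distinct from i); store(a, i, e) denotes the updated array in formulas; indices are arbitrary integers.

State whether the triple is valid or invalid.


Working backward. After the program, the postcondition data[c + 1] - 3 >= -6 must hold; in canonical form it is data[c + 1] >= -3.
Before z := c + 6: data[c + 1] >= -3
Before x := data[0]: data[c + 1] >= -3
Before assert r + data[0] <= x: data[0] + r <= x and data[c + 1] >= -3
Before data[x] := x + 7: store(data, x, x + 7)[0] + r <= x and store(data, x, x + 7)[c + 1] >= -3
The weakest precondition is store(data, x, x + 7)[0] + r <= x and store(data, x, x + 7)[c + 1] >= -3.
Check whether store(data, x, x + 7)[0] + r <= x and store(data, x, x + 7)[3] >= -3 and c = -1 implies it.
Countermodel: at the initial state c = -1, data = {[0] = -4, [1] = 2, [3] = 7040, elsewhere 2}, r = 5, x = 1, the precondition holds but the weakest precondition fails.
Answer: invalid


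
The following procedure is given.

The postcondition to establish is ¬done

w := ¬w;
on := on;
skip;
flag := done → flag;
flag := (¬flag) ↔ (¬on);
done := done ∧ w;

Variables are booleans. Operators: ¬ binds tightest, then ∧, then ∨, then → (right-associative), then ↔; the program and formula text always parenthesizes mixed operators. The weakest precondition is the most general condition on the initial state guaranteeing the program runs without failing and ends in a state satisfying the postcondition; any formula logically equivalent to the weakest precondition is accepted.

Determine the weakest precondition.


Working backward. After the program, ¬done must hold.
Before done := done ∧ w: ¬(done ∧ w)
Before flag := (¬flag) ↔ (¬on): ¬(done ∧ w)
Before flag := done → flag: ¬(done ∧ w)
Before skip: ¬(done ∧ w)
Before on := on: ¬(done ∧ w)
Before w := ¬w: ¬(done ∧ (¬w))
Answer: WP = ¬(done ∧ (¬w))


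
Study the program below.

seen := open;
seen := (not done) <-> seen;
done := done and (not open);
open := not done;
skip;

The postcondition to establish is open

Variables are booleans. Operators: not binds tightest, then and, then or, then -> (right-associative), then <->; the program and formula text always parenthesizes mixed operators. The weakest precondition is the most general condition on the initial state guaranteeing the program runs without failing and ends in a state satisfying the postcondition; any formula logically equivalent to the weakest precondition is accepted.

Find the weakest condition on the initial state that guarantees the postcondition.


Working backward. After the program, open must hold.
Before skip: open
Before open := not done: not done
Before done := done and (not open): not (done and (not open))
Before seen := (not done) <-> seen: not (done and (not open))
Before seen := open: not (done and (not open))
Answer: WP = not (done and (not open))


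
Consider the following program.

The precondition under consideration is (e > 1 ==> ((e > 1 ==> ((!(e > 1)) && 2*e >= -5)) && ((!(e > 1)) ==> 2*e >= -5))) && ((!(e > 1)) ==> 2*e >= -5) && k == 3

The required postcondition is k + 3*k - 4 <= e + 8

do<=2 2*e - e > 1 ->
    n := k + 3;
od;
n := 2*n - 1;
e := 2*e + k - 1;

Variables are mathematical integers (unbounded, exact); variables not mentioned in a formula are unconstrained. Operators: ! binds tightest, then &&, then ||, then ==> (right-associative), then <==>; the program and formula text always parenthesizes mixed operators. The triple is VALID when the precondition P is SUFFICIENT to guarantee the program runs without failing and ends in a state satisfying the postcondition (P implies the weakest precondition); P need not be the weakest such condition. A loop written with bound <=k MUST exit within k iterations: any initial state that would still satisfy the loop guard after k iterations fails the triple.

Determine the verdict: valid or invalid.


Working backward. After the program, the postcondition k + 3*k - 4 <= e + 8 must hold; in canonical form it is 4*k <= e + 12.
Before e := 2*e + k - 1: 3*k <= 2*e + 11
Before n := 2*n - 1: 3*k <= 2*e + 11
Before the loop (bound <=2), unroll the exhaustion recursion (WP_0 = exit-now case; WP_j = one more guarded iteration, up to j = 2):
  WP_0: (!(e > 1)) && 3*k <= 2*e + 11
  WP_1: (e > 1 ==> ((!(e > 1)) && 3*k <= 2*e + 11)) && ((!(e > 1)) ==> 3*k <= 2*e + 11)
  WP_2: (e > 1 ==> ((e > 1 ==> ((!(e > 1)) && 3*k <= 2*e + 11)) && ((!(e > 1)) ==> 3*k <= 2*e + 11))) && ((!(e > 1)) ==> 3*k <= 2*e + 11)
So before the loop: (e > 1 ==> ((e > 1 ==> ((!(e > 1)) && 3*k <= 2*e + 11)) && ((!(e > 1)) ==> 3*k <= 2*e + 11))) && ((!(e > 1)) ==> 3*k <= 2*e + 11)
The weakest precondition is (e > 1 ==> ((e > 1 ==> ((!(e > 1)) && 3*k <= 2*e + 11)) && ((!(e > 1)) ==> 3*k <= 2*e + 11))) && ((!(e > 1)) ==> 3*k <= 2*e + 11).
Check whether (e > 1 ==> ((e > 1 ==> ((!(e > 1)) && 2*e >= -5)) && ((!(e > 1)) ==> 2*e >= -5))) && ((!(e > 1)) ==> 2*e >= -5) && k == 3 implies it.
Countermodel: at the initial state e = -2, k = 3, the precondition holds but the weakest precondition fails.
Answer: invalid


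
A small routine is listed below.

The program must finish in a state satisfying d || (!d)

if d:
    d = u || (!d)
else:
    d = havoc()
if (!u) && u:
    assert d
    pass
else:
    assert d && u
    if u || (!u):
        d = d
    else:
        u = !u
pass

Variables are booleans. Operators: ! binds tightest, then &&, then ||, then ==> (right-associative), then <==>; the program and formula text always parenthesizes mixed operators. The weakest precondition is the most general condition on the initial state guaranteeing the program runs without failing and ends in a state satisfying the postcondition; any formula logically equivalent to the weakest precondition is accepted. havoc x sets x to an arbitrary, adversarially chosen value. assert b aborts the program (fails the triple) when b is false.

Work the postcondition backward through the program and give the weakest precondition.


Working backward. After the program, the postcondition d || (!d) must hold; in canonical form it is true.
Before skip: true
Then branch requires d; else branch requires d && u.
Before the if: d && u
Then branch requires (u || (!d)) && u; else branch requires false.
Before the if: (d ==> ((u || (!d)) && u)) && d
Answer: WP = (d ==> ((u || (!d)) && u)) && d


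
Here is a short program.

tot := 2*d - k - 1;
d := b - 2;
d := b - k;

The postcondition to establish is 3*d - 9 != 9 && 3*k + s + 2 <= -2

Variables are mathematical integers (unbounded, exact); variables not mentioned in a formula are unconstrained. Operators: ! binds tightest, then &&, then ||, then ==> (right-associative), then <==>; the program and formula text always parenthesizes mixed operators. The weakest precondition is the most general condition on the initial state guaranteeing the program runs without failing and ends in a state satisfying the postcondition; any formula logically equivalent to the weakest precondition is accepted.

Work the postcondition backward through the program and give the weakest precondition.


Working backward. After the program, the postcondition 3*d - 9 != 9 && 3*k + s + 2 <= -2 must hold; in canonical form it is 3*d != 18 && 3*k + s <= -4.
Before d := b - k: 3*b != 3*k + 18 && 3*k + s <= -4
Before d := b - 2: 3*b != 3*k + 18 && 3*k + s <= -4
Before tot := 2*d - k - 1: 3*b != 3*k + 18 && 3*k + s <= -4
Answer: WP = 3*b != 3*k + 18 && 3*k + s <= -4


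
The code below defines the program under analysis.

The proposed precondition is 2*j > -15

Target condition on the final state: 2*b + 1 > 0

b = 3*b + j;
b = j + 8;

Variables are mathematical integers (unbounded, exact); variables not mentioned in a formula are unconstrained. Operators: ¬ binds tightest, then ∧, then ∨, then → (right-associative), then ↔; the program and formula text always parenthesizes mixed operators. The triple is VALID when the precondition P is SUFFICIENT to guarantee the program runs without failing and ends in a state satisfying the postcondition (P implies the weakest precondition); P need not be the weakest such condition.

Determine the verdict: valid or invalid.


Working backward. After the program, the postcondition 2*b + 1 > 0 must hold; in canonical form it is 2*b > -1.
Before b := j + 8: 2*j > -17
Before b := 3*b + j: 2*j > -17
The weakest precondition is 2*j > -17.
Check whether 2*j > -15 implies it.
Every state satisfying the precondition satisfies the weakest precondition: the implication holds.
Answer: valid


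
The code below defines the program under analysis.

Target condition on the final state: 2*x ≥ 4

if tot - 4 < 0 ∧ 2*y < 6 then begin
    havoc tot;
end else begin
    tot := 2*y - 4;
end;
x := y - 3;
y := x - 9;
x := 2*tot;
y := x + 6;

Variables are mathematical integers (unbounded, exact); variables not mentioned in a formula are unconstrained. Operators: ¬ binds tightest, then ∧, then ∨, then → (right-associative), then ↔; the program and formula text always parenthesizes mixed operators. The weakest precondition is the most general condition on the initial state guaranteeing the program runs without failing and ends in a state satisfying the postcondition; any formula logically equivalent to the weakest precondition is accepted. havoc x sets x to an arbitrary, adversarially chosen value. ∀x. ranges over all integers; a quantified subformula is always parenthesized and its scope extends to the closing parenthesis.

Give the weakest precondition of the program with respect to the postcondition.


Working backward. After the program, 2*x ≥ 4 must hold.
Before y := x + 6: 2*x ≥ 4
Before x := 2*tot: 4*tot ≥ 4
Before y := x - 9: 4*tot ≥ 4
Before x := y - 3: 4*tot ≥ 4
Then branch requires ∀tot_1. 4*tot_1 ≥ 4; else branch requires 8*y ≥ 20.
Before the if: ((tot < 4 ∧ 2*y < 6) → (∀tot_1. 4*tot_1 ≥ 4)) ∧ ((¬(tot < 4 ∧ 2*y < 6)) → 8*y ≥ 20)
Answer: WP = ((tot < 4 ∧ 2*y < 6) → (∀tot_1. 4*tot_1 ≥ 4)) ∧ ((¬(tot < 4 ∧ 2*y < 6)) → 8*y ≥ 20)


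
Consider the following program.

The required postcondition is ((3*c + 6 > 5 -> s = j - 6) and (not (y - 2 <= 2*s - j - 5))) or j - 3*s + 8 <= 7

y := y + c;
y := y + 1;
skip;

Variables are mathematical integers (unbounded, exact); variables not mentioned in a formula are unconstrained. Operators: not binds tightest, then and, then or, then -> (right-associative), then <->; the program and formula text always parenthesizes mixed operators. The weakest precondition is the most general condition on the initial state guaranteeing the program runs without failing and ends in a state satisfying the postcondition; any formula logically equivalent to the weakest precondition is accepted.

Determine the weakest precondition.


Working backward. After the program, the postcondition ((3*c + 6 > 5 -> s = j - 6) and (not (y - 2 <= 2*s - j - 5))) or j - 3*s + 8 <= 7 must hold; in canonical form it is ((3*c > -1 -> s = j - 6) and (not (j + y <= 2*s - 3))) or j <= 3*s - 1.
Before skip: ((3*c > -1 -> s = j - 6) and (not (j + y <= 2*s - 3))) or j <= 3*s - 1
Before y := y + 1: ((3*c > -1 -> s = j - 6) and (not (j + y <= 2*s - 4))) or j <= 3*s - 1
Before y := y + c: ((3*c > -1 -> s = j - 6) and (not (c + j + y <= 2*s - 4))) or j <= 3*s - 1
Answer: WP = ((3*c > -1 -> s = j - 6) and (not (c + j + y <= 2*s - 4))) or j <= 3*s - 1


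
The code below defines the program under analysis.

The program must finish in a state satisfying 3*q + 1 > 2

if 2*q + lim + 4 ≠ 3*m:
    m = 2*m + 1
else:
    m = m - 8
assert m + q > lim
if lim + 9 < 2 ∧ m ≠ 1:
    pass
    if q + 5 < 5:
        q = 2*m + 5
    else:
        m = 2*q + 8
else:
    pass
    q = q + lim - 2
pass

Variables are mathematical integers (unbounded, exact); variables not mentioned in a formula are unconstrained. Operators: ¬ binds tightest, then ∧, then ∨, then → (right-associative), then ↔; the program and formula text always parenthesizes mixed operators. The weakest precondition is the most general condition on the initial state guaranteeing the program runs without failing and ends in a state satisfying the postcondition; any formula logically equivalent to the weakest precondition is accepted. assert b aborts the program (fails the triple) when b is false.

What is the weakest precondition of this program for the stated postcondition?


Working backward. After the program, the postcondition 3*q + 1 > 2 must hold; in canonical form it is 3*q > 1.
Before skip: 3*q > 1
Then branch requires (q < 0 → 6*m > -14) ∧ ((¬(q < 0)) → 3*q > 1); else branch requires 3*lim + 3*q > 7.
Before the if: ((lim < -7 ∧ m ≠ 1) → ((q < 0 → 6*m > -14) ∧ ((¬(q < 0)) → 3*q > 1))) ∧ ((¬(lim < -7 ∧ m ≠ 1)) → 3*lim + 3*q > 7)
Before assert m + q > lim: m + q > lim ∧ ((lim < -7 ∧ m ≠ 1) → ((q < 0 → 6*m > -14) ∧ ((¬(q < 0)) → 3*q > 1))) ∧ ((¬(lim < -7 ∧ m ≠ 1)) → 3*lim + 3*q > 7)
Then branch requires 2*m + q > lim - 1 ∧ ((lim < -7 ∧ 2*m ≠ 0) → ((q < 0 → 12*m > -20) ∧ ((¬(q < 0)) → 3*q > 1))) ∧ ((¬(lim < -7 ∧ 2*m ≠ 0)) → 3*lim + 3*q > 7); else branch requires m + q > lim + 8 ∧ ((lim < -7 ∧ m ≠ 9) → ((q < 0 → 6*m > 34) ∧ ((¬(q < 0)) → 3*q > 1))) ∧ ((¬(lim < -7 ∧ m ≠ 9)) → 3*lim + 3*q > 7).
Before the if: (lim + 2*q ≠ 3*m - 4 → (2*m + q > lim - 1 ∧ ((lim < -7 ∧ 2*m ≠ 0) → ((q < 0 → 12*m > -20) ∧ ((¬(q < 0)) → 3*q > 1))) ∧ ((¬(lim < -7 ∧ 2*m ≠ 0)) → 3*lim + 3*q > 7))) ∧ ((¬(lim + 2*q ≠ 3*m - 4)) → (m + q > lim + 8 ∧ ((lim < -7 ∧ m ≠ 9) → ((q < 0 → 6*m > 34) ∧ ((¬(q < 0)) → 3*q > 1))) ∧ ((¬(lim < -7 ∧ m ≠ 9)) → 3*lim + 3*q > 7)))
Answer: WP = (lim + 2*q ≠ 3*m - 4 → (2*m + q > lim - 1 ∧ ((lim < -7 ∧ 2*m ≠ 0) → ((q < 0 → 12*m > -20) ∧ ((¬(q < 0)) → 3*q > 1))) ∧ ((¬(lim < -7 ∧ 2*m ≠ 0)) → 3*lim + 3*q > 7))) ∧ ((¬(lim + 2*q ≠ 3*m - 4)) → (m + q > lim + 8 ∧ ((lim < -7 ∧ m ≠ 9) → ((q < 0 → 6*m > 34) ∧ ((¬(q < 0)) → 3*q > 1))) ∧ ((¬(lim < -7 ∧ m ≠ 9)) → 3*lim + 3*q > 7)))


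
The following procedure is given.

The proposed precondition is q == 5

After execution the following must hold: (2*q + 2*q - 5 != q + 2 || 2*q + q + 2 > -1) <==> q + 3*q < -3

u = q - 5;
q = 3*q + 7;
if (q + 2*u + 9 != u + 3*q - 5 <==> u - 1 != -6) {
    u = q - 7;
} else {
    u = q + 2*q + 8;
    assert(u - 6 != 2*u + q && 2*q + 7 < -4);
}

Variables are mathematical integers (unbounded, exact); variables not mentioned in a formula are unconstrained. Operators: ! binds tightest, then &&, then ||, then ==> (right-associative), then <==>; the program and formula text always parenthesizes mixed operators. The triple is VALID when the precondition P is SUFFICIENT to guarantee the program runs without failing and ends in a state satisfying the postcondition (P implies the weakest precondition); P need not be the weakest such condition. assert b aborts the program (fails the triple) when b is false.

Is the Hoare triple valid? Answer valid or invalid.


Working backward. After the program, the postcondition (2*q + 2*q - 5 != q + 2 || 2*q + q + 2 > -1) <==> q + 3*q < -3 must hold; in canonical form it is (3*q != 7 || 3*q > -3) <==> 4*q < -3.
Then branch requires (3*q != 7 || 3*q > -3) <==> 4*q < -3; else branch requires 4*q != -14 && 2*q < -11 && ((3*q != 7 || 3*q > -3) <==> 4*q < -3).
Before the if: ((u != 2*q - 14 <==> u != -5) ==> ((3*q != 7 || 3*q > -3) <==> 4*q < -3)) && ((!(u != 2*q - 14 <==> u != -5)) ==> (4*q != -14 && 2*q < -11 && ((3*q != 7 || 3*q > -3) <==> 4*q < -3)))
Before q := 3*q + 7: ((u != 6*q <==> u != -5) ==> ((9*q != -14 || 9*q > -24) <==> 12*q < -31)) && ((!(u != 6*q <==> u != -5)) ==> (12*q != -42 && 6*q < -25 && ((9*q != -14 || 9*q > -24) <==> 12*q < -31)))
Before u := q - 5: ((5*q != -5 <==> q != 0) ==> ((9*q != -14 || 9*q > -24) <==> 12*q < -31)) && ((!(5*q != -5 <==> q != 0)) ==> (12*q != -42 && 6*q < -25 && ((9*q != -14 || 9*q > -24) <==> 12*q < -31)))
The weakest precondition is ((5*q != -5 <==> q != 0) ==> ((9*q != -14 || 9*q > -24) <==> 12*q < -31)) && ((!(5*q != -5 <==> q != 0)) ==> (12*q != -42 && 6*q < -25 && ((9*q != -14 || 9*q > -24) <==> 12*q < -31))).
Check whether q == 5 implies it.
Countermodel: at the initial state q = 5, the precondition holds but the weakest precondition fails.
Answer: invalid


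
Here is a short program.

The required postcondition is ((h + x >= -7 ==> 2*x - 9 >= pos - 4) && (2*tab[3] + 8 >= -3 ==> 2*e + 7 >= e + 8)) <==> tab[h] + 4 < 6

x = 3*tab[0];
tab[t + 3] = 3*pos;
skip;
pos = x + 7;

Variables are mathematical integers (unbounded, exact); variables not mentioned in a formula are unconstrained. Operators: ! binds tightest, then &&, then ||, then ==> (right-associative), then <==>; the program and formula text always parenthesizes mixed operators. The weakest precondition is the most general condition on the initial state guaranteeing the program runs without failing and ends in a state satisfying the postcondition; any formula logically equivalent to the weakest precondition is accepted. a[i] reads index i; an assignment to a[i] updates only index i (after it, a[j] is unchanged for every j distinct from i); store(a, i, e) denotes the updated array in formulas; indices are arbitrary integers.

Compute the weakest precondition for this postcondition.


Working backward. After the program, the postcondition ((h + x >= -7 ==> 2*x - 9 >= pos - 4) && (2*tab[3] + 8 >= -3 ==> 2*e + 7 >= e + 8)) <==> tab[h] + 4 < 6 must hold; in canonical form it is ((h + x >= -7 ==> 2*x >= pos + 5) && (2*tab[3] >= -11 ==> e >= 1)) <==> tab[h] < 2.
Before pos := x + 7: ((h + x >= -7 ==> x >= 12) && (2*tab[3] >= -11 ==> e >= 1)) <==> tab[h] < 2
Before skip: ((h + x >= -7 ==> x >= 12) && (2*tab[3] >= -11 ==> e >= 1)) <==> tab[h] < 2
Before tab[t + 3] := 3*pos: ((h + x >= -7 ==> x >= 12) && (2*store(tab, t + 3, 3*pos)[3] >= -11 ==> e >= 1)) <==> store(tab, t + 3, 3*pos)[h] < 2
Before x := 3*tab[0]: ((3*tab[0] + h >= -7 ==> 3*tab[0] >= 12) && (2*store(tab, t + 3, 3*pos)[3] >= -11 ==> e >= 1)) <==> store(tab, t + 3, 3*pos)[h] < 2
Answer: WP = ((3*tab[0] + h >= -7 ==> 3*tab[0] >= 12) && (2*store(tab, t + 3, 3*pos)[3] >= -11 ==> e >= 1)) <==> store(tab, t + 3, 3*pos)[h] < 2


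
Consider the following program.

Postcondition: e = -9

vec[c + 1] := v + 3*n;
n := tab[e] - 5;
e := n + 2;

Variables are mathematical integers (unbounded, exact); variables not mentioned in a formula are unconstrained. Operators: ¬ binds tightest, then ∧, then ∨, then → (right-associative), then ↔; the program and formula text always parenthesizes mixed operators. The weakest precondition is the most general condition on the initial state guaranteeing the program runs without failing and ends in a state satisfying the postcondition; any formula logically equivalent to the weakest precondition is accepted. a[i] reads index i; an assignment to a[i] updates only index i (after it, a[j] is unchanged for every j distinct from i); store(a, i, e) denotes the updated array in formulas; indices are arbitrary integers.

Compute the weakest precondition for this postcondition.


Working backward. After the program, e = -9 must hold.
Before e := n + 2: n = -11
Before n := tab[e] - 5: tab[e] = -6
Before vec[c + 1] := v + 3*n: tab[e] = -6
Answer: WP = tab[e] = -6


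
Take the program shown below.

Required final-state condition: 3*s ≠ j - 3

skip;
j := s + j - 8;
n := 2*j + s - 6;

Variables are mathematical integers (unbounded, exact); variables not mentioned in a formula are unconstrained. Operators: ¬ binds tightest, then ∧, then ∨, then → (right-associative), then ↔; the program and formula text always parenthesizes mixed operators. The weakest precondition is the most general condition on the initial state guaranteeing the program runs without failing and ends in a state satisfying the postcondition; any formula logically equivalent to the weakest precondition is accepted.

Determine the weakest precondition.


Working backward. After the program, 3*s ≠ j - 3 must hold.
Before n := 2*j + s - 6: 3*s ≠ j - 3
Before j := s + j - 8: 2*s ≠ j - 11
Before skip: 2*s ≠ j - 11
Answer: WP = 2*s ≠ j - 11
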